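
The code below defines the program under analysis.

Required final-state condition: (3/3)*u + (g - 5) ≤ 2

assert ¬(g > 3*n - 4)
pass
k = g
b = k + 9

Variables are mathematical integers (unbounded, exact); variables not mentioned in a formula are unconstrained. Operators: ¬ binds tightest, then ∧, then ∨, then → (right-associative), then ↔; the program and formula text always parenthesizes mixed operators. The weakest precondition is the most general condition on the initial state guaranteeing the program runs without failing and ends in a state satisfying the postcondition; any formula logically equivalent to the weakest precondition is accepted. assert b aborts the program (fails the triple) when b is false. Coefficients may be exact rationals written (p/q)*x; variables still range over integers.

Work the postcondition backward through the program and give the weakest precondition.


Working backward. After the program, the postcondition (3/3)*u + (g - 5) ≤ 2 must hold; in canonical form it is g + u ≤ 7.
Before b := k + 9: g + u ≤ 7
Before k := g: g + u ≤ 7
Before skip: g + u ≤ 7
Before assert ¬(g > 3*n - 4): (¬(g > 3*n - 4)) ∧ g + u ≤ 7
Answer: WP = (¬(g > 3*n - 4)) ∧ g + u ≤ 7


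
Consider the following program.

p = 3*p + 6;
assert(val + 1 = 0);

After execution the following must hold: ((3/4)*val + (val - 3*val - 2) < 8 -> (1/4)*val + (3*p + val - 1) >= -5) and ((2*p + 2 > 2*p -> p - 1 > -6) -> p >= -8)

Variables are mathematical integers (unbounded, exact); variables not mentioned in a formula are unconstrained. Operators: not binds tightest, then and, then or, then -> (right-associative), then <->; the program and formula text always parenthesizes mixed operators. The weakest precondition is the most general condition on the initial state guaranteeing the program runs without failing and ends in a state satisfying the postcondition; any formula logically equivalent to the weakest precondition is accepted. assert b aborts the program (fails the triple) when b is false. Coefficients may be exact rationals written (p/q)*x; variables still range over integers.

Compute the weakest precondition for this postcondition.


Working backward. After the program, the postcondition ((3/4)*val + (val - 3*val - 2) < 8 -> (1/4)*val + (3*p + val - 1) >= -5) and ((2*p + 2 > 2*p -> p - 1 > -6) -> p >= -8) must hold; in canonical form it is ((5/4)*val > -10 -> 3*p + (5/4)*val >= -4) and (p > -5 -> p >= -8).
Before assert val + 1 = 0: val = -1 and ((5/4)*val > -10 -> 3*p + (5/4)*val >= -4) and (p > -5 -> p >= -8)
Before p := 3*p + 6: val = -1 and ((5/4)*val > -10 -> 9*p + (5/4)*val >= -22) and (3*p > -11 -> 3*p >= -14)
Answer: WP = val = -1 and ((5/4)*val > -10 -> 9*p + (5/4)*val >= -22) and (3*p > -11 -> 3*p >= -14)


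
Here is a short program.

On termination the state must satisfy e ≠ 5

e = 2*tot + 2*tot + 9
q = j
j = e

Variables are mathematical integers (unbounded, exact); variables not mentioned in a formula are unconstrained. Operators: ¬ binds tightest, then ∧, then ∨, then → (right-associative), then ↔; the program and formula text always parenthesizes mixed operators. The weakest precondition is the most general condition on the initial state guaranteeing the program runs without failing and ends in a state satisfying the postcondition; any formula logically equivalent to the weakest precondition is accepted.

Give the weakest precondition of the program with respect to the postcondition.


Working backward. After the program, e ≠ 5 must hold.
Before j := e: e ≠ 5
Before q := j: e ≠ 5
Before e := 2*tot + 2*tot + 9: 4*tot ≠ -4
Answer: WP = 4*tot ≠ -4


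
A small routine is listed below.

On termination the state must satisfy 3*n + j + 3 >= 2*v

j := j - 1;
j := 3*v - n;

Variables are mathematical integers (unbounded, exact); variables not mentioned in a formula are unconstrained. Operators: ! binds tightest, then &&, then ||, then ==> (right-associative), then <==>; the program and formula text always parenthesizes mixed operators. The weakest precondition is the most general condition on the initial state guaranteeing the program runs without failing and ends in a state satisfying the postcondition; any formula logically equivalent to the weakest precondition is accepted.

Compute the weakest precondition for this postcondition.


Working backward. After the program, the postcondition 3*n + j + 3 >= 2*v must hold; in canonical form it is j + 3*n >= 2*v - 3.
Before j := 3*v - n: 2*n + v >= -3
Before j := j - 1: 2*n + v >= -3
Answer: WP = 2*n + v >= -3


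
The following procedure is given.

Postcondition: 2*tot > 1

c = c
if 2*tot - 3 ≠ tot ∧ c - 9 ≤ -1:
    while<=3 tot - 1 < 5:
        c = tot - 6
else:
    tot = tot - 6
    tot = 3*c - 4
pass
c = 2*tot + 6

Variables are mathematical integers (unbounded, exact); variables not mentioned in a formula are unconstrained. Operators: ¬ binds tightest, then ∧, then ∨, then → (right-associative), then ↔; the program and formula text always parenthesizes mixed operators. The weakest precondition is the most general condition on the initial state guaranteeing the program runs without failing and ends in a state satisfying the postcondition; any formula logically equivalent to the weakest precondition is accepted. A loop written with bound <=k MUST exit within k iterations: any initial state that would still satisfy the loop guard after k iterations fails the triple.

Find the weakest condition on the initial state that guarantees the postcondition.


Working backward. After the program, 2*tot > 1 must hold.
Before c := 2*tot + 6: 2*tot > 1
Before skip: 2*tot > 1
Then branch requires (tot < 6 → ((tot < 6 → ((tot < 6 → ((¬(tot < 6)) ∧ 2*tot > 1)) ∧ ((¬(tot < 6)) → 2*tot > 1))) ∧ ((¬(tot < 6)) → 2*tot > 1))) ∧ ((¬(tot < 6)) → 2*tot > 1); else branch requires 6*c > 9.
Before the if: ((tot ≠ 3 ∧ c ≤ 8) → ((tot < 6 → ((tot < 6 → ((tot < 6 → ((¬(tot < 6)) ∧ 2*tot > 1)) ∧ ((¬(tot < 6)) → 2*tot > 1))) ∧ ((¬(tot < 6)) → 2*tot > 1))) ∧ ((¬(tot < 6)) → 2*tot > 1))) ∧ ((¬(tot ≠ 3 ∧ c ≤ 8)) → 6*c > 9)
Before c := c: ((tot ≠ 3 ∧ c ≤ 8) → ((tot < 6 → ((tot < 6 → ((tot < 6 → ((¬(tot < 6)) ∧ 2*tot > 1)) ∧ ((¬(tot < 6)) → 2*tot > 1))) ∧ ((¬(tot < 6)) → 2*tot > 1))) ∧ ((¬(tot < 6)) → 2*tot > 1))) ∧ ((¬(tot ≠ 3 ∧ c ≤ 8)) → 6*c > 9)
Answer: WP = ((tot ≠ 3 ∧ c ≤ 8) → ((tot < 6 → ((tot < 6 → ((tot < 6 → ((¬(tot < 6)) ∧ 2*tot > 1)) ∧ ((¬(tot < 6)) → 2*tot > 1))) ∧ ((¬(tot < 6)) → 2*tot > 1))) ∧ ((¬(tot < 6)) → 2*tot > 1))) ∧ ((¬(tot ≠ 3 ∧ c ≤ 8)) → 6*c > 9)


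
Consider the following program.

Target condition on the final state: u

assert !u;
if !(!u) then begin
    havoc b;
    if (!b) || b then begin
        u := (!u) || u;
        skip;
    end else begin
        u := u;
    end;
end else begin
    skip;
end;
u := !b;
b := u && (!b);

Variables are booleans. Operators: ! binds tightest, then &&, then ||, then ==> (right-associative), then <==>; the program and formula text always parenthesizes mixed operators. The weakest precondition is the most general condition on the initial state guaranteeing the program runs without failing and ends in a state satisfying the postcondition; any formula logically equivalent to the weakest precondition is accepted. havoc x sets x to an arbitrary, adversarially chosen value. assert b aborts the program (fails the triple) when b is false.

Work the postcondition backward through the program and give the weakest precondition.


Working backward. After the program, u must hold.
Before b := u && (!b): u
Before u := !b: !b
Then branch requires false; else branch requires !b.
Before the if: (!u) && ((!u) ==> (!b))
Before assert !u: (!u) && ((!u) ==> (!b))
Answer: WP = (!u) && ((!u) ==> (!b))


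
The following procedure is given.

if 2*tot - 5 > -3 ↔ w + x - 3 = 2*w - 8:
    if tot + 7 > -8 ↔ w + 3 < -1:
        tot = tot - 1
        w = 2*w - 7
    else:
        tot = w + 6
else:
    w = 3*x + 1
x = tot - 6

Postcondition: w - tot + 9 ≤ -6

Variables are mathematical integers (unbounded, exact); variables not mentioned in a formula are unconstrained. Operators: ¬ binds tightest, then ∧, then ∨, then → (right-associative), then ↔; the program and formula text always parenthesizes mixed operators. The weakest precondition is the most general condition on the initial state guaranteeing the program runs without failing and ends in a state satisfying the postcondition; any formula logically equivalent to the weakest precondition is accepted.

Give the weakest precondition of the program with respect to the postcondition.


Working backward. After the program, the postcondition w - tot + 9 ≤ -6 must hold; in canonical form it is w ≤ tot - 15.
Before x := tot - 6: w ≤ tot - 15
Then branch requires ((tot > -15 ↔ w < -4) → 2*w ≤ tot - 9) ∧ (tot > -15 ↔ w < -4); else branch requires 3*x ≤ tot - 16.
Before the if: ((2*tot > 2 ↔ x = w - 5) → (((tot > -15 ↔ w < -4) → 2*w ≤ tot - 9) ∧ (tot > -15 ↔ w < -4))) ∧ ((¬(2*tot > 2 ↔ x = w - 5)) → 3*x ≤ tot - 16)
Answer: WP = ((2*tot > 2 ↔ x = w - 5) → (((tot > -15 ↔ w < -4) → 2*w ≤ tot - 9) ∧ (tot > -15 ↔ w < -4))) ∧ ((¬(2*tot > 2 ↔ x = w - 5)) → 3*x ≤ tot - 16)


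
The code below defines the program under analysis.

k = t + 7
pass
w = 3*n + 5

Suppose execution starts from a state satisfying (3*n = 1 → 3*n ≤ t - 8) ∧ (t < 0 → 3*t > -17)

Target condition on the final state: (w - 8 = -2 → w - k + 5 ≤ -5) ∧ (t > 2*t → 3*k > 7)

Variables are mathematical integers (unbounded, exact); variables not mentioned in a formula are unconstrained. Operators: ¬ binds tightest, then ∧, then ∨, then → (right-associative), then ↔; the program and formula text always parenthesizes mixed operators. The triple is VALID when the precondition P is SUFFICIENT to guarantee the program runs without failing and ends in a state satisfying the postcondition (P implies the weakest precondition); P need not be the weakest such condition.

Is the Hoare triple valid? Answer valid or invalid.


Working backward. After the program, the postcondition (w - 8 = -2 → w - k + 5 ≤ -5) ∧ (t > 2*t → 3*k > 7) must hold; in canonical form it is (w = 6 → w ≤ k - 10) ∧ (t < 0 → 3*k > 7).
Before w := 3*n + 5: (3*n = 1 → 3*n ≤ k - 15) ∧ (t < 0 → 3*k > 7)
Before skip: (3*n = 1 → 3*n ≤ k - 15) ∧ (t < 0 → 3*k > 7)
Before k := t + 7: (3*n = 1 → 3*n ≤ t - 8) ∧ (t < 0 → 3*t > -14)
The weakest precondition is (3*n = 1 → 3*n ≤ t - 8) ∧ (t < 0 → 3*t > -14).
Check whether (3*n = 1 → 3*n ≤ t - 8) ∧ (t < 0 → 3*t > -17) implies it.
Countermodel: at the initial state n = 0, t = -5, the precondition holds but the weakest precondition fails.
Answer: invalid


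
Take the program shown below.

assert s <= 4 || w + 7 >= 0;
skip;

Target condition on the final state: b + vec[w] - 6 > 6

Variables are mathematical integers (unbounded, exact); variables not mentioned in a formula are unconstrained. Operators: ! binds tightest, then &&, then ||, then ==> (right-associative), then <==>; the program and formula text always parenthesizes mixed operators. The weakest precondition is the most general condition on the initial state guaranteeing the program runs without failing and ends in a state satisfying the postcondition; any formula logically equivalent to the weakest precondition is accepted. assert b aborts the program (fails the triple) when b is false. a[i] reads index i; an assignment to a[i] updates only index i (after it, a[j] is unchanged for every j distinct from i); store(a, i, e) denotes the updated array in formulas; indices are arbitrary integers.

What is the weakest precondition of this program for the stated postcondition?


Working backward. After the program, the postcondition b + vec[w] - 6 > 6 must hold; in canonical form it is vec[w] + b > 12.
Before skip: vec[w] + b > 12
Before assert s <= 4 || w + 7 >= 0: (s <= 4 || w >= -7) && vec[w] + b > 12
Answer: WP = (s <= 4 || w >= -7) && vec[w] + b > 12


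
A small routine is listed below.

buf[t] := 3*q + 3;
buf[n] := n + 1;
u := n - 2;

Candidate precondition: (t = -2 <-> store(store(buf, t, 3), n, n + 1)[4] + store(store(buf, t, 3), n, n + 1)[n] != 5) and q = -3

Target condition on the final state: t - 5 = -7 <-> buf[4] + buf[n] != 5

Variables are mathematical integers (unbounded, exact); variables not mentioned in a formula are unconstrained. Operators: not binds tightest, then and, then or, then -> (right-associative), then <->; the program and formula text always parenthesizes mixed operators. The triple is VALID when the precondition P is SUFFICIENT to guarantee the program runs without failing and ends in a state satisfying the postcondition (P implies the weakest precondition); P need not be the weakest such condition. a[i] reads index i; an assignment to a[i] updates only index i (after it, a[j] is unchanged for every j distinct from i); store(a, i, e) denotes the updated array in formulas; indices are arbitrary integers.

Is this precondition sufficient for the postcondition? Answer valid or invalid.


Working backward. After the program, the postcondition t - 5 = -7 <-> buf[4] + buf[n] != 5 must hold; in canonical form it is t = -2 <-> buf[4] + buf[n] != 5.
Before u := n - 2: t = -2 <-> buf[4] + buf[n] != 5
Before buf[n] := n + 1: t = -2 <-> store(buf, n, n + 1)[4] + store(buf, n, n + 1)[n] != 5
Before buf[t] := 3*q + 3: t = -2 <-> store(store(buf, t, 3*q + 3), n, n + 1)[4] + store(store(buf, t, 3*q + 3), n, n + 1)[n] != 5
The weakest precondition is t = -2 <-> store(store(buf, t, 3*q + 3), n, n + 1)[4] + store(store(buf, t, 3*q + 3), n, n + 1)[n] != 5.
Check whether (t = -2 <-> store(store(buf, t, 3), n, n + 1)[4] + store(store(buf, t, 3), n, n + 1)[n] != 5) and q = -3 implies it.
Countermodel: at the initial state buf = {[1] = 5, [4] = 5, elsewhere 5}, n = 1, q = -3, t = 4, the precondition holds but the weakest precondition fails.
Answer: invalid


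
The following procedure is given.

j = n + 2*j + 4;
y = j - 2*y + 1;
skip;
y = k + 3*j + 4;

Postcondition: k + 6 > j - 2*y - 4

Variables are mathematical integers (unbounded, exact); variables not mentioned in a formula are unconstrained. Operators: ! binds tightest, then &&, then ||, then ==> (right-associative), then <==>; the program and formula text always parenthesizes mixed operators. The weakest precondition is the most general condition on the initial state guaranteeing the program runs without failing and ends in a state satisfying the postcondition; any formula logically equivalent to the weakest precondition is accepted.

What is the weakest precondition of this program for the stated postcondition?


Working backward. After the program, the postcondition k + 6 > j - 2*y - 4 must hold; in canonical form it is k + 2*y > j - 10.
Before y := k + 3*j + 4: 5*j + 3*k > -18
Before skip: 5*j + 3*k > -18
Before y := j - 2*y + 1: 5*j + 3*k > -18
Before j := n + 2*j + 4: 10*j + 3*k + 5*n > -38
Answer: WP = 10*j + 3*k + 5*n > -38


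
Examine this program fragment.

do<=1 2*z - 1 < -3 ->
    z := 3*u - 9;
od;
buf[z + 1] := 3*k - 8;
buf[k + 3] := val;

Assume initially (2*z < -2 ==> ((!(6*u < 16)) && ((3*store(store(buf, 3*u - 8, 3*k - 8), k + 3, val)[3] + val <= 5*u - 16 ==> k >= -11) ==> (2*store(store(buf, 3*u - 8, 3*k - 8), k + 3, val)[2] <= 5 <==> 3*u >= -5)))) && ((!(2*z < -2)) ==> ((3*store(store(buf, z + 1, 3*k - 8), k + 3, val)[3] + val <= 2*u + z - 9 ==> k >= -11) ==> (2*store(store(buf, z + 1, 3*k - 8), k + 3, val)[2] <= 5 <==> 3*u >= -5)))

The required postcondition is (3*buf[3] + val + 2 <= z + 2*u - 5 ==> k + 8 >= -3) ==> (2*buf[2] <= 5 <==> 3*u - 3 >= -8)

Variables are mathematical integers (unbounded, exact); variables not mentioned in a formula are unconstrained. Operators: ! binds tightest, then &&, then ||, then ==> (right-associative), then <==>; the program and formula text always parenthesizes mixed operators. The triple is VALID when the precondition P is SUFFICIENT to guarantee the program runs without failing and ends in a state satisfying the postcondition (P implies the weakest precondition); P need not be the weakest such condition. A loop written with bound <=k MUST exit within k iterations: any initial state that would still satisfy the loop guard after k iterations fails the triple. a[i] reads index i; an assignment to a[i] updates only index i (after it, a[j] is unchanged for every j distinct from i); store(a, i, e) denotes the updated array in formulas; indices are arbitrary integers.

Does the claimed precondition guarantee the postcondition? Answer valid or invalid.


Working backward. After the program, the postcondition (3*buf[3] + val + 2 <= z + 2*u - 5 ==> k + 8 >= -3) ==> (2*buf[2] <= 5 <==> 3*u - 3 >= -8) must hold; in canonical form it is (3*buf[3] + val <= 2*u + z - 7 ==> k >= -11) ==> (2*buf[2] <= 5 <==> 3*u >= -5).
Before buf[k + 3] := val: (3*store(buf, k + 3, val)[3] + val <= 2*u + z - 7 ==> k >= -11) ==> (2*store(buf, k + 3, val)[2] <= 5 <==> 3*u >= -5)
Before buf[z + 1] := 3*k - 8: (3*store(store(buf, z + 1, 3*k - 8), k + 3, val)[3] + val <= 2*u + z - 7 ==> k >= -11) ==> (2*store(store(buf, z + 1, 3*k - 8), k + 3, val)[2] <= 5 <==> 3*u >= -5)
Before the loop (bound <=1), unroll the exhaustion recursion (WP_0 = exit-now case; WP_j = one more guarded iteration, up to j = 1):
  WP_0: (!(2*z < -2)) && ((3*store(store(buf, z + 1, 3*k - 8), k + 3, val)[3] + val <= 2*u + z - 7 ==> k >= -11) ==> (2*store(store(buf, z + 1, 3*k - 8), k + 3, val)[2] <= 5 <==> 3*u >= -5))
  WP_1: (2*z < -2 ==> ((!(6*u < 16)) && ((3*store(store(buf, 3*u - 8, 3*k - 8), k + 3, val)[3] + val <= 5*u - 16 ==> k >= -11) ==> (2*store(store(buf, 3*u - 8, 3*k - 8), k + 3, val)[2] <= 5 <==> 3*u >= -5)))) && ((!(2*z < -2)) ==> ((3*store(store(buf, z + 1, 3*k - 8), k + 3, val)[3] + val <= 2*u + z - 7 ==> k >= -11) ==> (2*store(store(buf, z + 1, 3*k - 8), k + 3, val)[2] <= 5 <==> 3*u >= -5)))
So before the loop: (2*z < -2 ==> ((!(6*u < 16)) && ((3*store(store(buf, 3*u - 8, 3*k - 8), k + 3, val)[3] + val <= 5*u - 16 ==> k >= -11) ==> (2*store(store(buf, 3*u - 8, 3*k - 8), k + 3, val)[2] <= 5 <==> 3*u >= -5)))) && ((!(2*z < -2)) ==> ((3*store(store(buf, z + 1, 3*k - 8), k + 3, val)[3] + val <= 2*u + z - 7 ==> k >= -11) ==> (2*store(store(buf, z + 1, 3*k - 8), k + 3, val)[2] <= 5 <==> 3*u >= -5)))
The weakest precondition is (2*z < -2 ==> ((!(6*u < 16)) && ((3*store(store(buf, 3*u - 8, 3*k - 8), k + 3, val)[3] + val <= 5*u - 16 ==> k >= -11) ==> (2*store(store(buf, 3*u - 8, 3*k - 8), k + 3, val)[2] <= 5 <==> 3*u >= -5)))) && ((!(2*z < -2)) ==> ((3*store(store(buf, z + 1, 3*k - 8), k + 3, val)[3] + val <= 2*u + z - 7 ==> k >= -11) ==> (2*store(store(buf, z + 1, 3*k - 8), k + 3, val)[2] <= 5 <==> 3*u >= -5))).
Check whether (2*z < -2 ==> ((!(6*u < 16)) && ((3*store(store(buf, 3*u - 8, 3*k - 8), k + 3, val)[3] + val <= 5*u - 16 ==> k >= -11) ==> (2*store(store(buf, 3*u - 8, 3*k - 8), k + 3, val)[2] <= 5 <==> 3*u >= -5)))) && ((!(2*z < -2)) ==> ((3*store(store(buf, z + 1, 3*k - 8), k + 3, val)[3] + val <= 2*u + z - 9 ==> k >= -11) ==> (2*store(store(buf, z + 1, 3*k - 8), k + 3, val)[2] <= 5 <==> 3*u >= -5))) implies it.
Every state satisfying the precondition satisfies the weakest precondition: the implication holds.
Answer: valid


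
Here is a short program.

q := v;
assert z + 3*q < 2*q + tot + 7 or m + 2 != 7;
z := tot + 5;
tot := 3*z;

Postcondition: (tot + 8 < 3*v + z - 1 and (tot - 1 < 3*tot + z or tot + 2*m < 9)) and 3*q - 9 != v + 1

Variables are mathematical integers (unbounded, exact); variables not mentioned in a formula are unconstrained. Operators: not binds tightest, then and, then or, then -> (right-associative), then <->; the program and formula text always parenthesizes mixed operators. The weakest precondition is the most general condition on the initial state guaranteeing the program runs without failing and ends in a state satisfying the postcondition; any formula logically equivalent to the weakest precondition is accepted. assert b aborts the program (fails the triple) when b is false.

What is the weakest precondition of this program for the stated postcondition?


Working backward. After the program, the postcondition (tot + 8 < 3*v + z - 1 and (tot - 1 < 3*tot + z or tot + 2*m < 9)) and 3*q - 9 != v + 1 must hold; in canonical form it is tot < 3*v + z - 9 and (2*tot + z > -1 or 2*m + tot < 9) and 3*q != v + 10.
Before tot := 3*z: 2*z < 3*v - 9 and (7*z > -1 or 2*m + 3*z < 9) and 3*q != v + 10
Before z := tot + 5: 2*tot < 3*v - 19 and (7*tot > -36 or 2*m + 3*tot < -6) and 3*q != v + 10
Before assert z + 3*q < 2*q + tot + 7 or m + 2 != 7: (q + z < tot + 7 or m != 5) and 2*tot < 3*v - 19 and (7*tot > -36 or 2*m + 3*tot < -6) and 3*q != v + 10
Before q := v: (v + z < tot + 7 or m != 5) and 2*tot < 3*v - 19 and (7*tot > -36 or 2*m + 3*tot < -6) and 2*v != 10
Answer: WP = (v + z < tot + 7 or m != 5) and 2*tot < 3*v - 19 and (7*tot > -36 or 2*m + 3*tot < -6) and 2*v != 10


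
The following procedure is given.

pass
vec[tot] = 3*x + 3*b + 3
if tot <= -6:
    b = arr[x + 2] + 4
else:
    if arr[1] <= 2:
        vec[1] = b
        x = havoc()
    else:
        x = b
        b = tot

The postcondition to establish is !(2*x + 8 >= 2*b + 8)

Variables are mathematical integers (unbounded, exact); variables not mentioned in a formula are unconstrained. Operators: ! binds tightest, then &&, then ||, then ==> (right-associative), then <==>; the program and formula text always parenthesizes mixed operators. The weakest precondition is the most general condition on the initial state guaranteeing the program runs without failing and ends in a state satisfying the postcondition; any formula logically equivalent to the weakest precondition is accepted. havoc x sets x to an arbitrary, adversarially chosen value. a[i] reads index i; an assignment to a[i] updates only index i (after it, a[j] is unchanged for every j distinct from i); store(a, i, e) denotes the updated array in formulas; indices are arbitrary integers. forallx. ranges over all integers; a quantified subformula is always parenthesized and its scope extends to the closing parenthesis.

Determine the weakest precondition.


Working backward. After the program, the postcondition !(2*x + 8 >= 2*b + 8) must hold; in canonical form it is !(2*x >= 2*b).
Then branch requires !(2*x >= 2*arr[x + 2] + 8); else branch requires (arr[1] <= 2 ==> (forall x_1. (!(2*x_1 >= 2*b)))) && ((!(arr[1] <= 2)) ==> (!(2*b >= 2*tot))).
Before the if: (tot <= -6 ==> (!(2*x >= 2*arr[x + 2] + 8))) && ((!(tot <= -6)) ==> ((arr[1] <= 2 ==> (forall x_1. (!(2*x_1 >= 2*b)))) && ((!(arr[1] <= 2)) ==> (!(2*b >= 2*tot)))))
Before vec[tot] := 3*x + 3*b + 3: (tot <= -6 ==> (!(2*x >= 2*arr[x + 2] + 8))) && ((!(tot <= -6)) ==> ((arr[1] <= 2 ==> (forall x_1. (!(2*x_1 >= 2*b)))) && ((!(arr[1] <= 2)) ==> (!(2*b >= 2*tot)))))
Before skip: (tot <= -6 ==> (!(2*x >= 2*arr[x + 2] + 8))) && ((!(tot <= -6)) ==> ((arr[1] <= 2 ==> (forall x_1. (!(2*x_1 >= 2*b)))) && ((!(arr[1] <= 2)) ==> (!(2*b >= 2*tot)))))
Answer: WP = (tot <= -6 ==> (!(2*x >= 2*arr[x + 2] + 8))) && ((!(tot <= -6)) ==> ((arr[1] <= 2 ==> (forall x_1. (!(2*x_1 >= 2*b)))) && ((!(arr[1] <= 2)) ==> (!(2*b >= 2*tot)))))


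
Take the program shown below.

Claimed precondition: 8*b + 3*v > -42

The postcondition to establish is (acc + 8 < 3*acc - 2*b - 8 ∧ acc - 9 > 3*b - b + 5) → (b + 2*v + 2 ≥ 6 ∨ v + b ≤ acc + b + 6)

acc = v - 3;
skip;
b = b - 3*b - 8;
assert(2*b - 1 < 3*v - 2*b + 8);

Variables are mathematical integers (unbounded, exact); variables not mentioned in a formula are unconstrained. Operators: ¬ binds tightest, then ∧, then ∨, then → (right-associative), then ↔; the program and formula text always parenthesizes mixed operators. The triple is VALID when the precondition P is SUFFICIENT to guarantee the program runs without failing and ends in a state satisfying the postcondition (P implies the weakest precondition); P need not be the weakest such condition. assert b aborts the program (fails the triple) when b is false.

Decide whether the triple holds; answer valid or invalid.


Working backward. After the program, the postcondition (acc + 8 < 3*acc - 2*b - 8 ∧ acc - 9 > 3*b - b + 5) → (b + 2*v + 2 ≥ 6 ∨ v + b ≤ acc + b + 6) must hold; in canonical form it is (2*b < 2*acc - 16 ∧ acc > 2*b + 14) → (b + 2*v ≥ 4 ∨ v ≤ acc + 6).
Before assert 2*b - 1 < 3*v - 2*b + 8: 4*b < 3*v + 9 ∧ ((2*b < 2*acc - 16 ∧ acc > 2*b + 14) → (b + 2*v ≥ 4 ∨ v ≤ acc + 6))
Before b := b - 3*b - 8: 8*b + 3*v > -41 ∧ ((2*acc + 4*b > 0 ∧ acc + 4*b > -2) → (2*v ≥ 2*b + 12 ∨ v ≤ acc + 6))
Before skip: 8*b + 3*v > -41 ∧ ((2*acc + 4*b > 0 ∧ acc + 4*b > -2) → (2*v ≥ 2*b + 12 ∨ v ≤ acc + 6))
Before acc := v - 3: 8*b + 3*v > -41
The weakest precondition is 8*b + 3*v > -41.
Check whether 8*b + 3*v > -42 implies it.
Countermodel: at the initial state b = -7, v = 5, the precondition holds but the weakest precondition fails.
Answer: invalid


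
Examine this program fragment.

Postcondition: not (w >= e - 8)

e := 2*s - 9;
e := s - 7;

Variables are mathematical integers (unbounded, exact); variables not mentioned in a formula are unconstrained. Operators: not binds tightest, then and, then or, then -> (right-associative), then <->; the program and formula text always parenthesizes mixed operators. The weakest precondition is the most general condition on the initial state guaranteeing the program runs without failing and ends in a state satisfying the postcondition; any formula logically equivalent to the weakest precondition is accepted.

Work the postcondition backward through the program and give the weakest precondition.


Working backward. After the program, not (w >= e - 8) must hold.
Before e := s - 7: not (w >= s - 15)
Before e := 2*s - 9: not (w >= s - 15)
Answer: WP = not (w >= s - 15)


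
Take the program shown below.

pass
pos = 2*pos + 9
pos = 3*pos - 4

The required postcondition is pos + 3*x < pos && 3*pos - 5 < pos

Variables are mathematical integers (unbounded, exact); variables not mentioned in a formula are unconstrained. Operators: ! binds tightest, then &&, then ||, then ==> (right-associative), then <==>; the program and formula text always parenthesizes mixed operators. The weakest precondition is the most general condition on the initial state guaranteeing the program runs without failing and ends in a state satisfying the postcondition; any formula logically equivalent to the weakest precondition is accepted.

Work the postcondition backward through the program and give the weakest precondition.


Working backward. After the program, the postcondition pos + 3*x < pos && 3*pos - 5 < pos must hold; in canonical form it is 3*x < 0 && 2*pos < 5.
Before pos := 3*pos - 4: 3*x < 0 && 6*pos < 13
Before pos := 2*pos + 9: 3*x < 0 && 12*pos < -41
Before skip: 3*x < 0 && 12*pos < -41
Answer: WP = 3*x < 0 && 12*pos < -41


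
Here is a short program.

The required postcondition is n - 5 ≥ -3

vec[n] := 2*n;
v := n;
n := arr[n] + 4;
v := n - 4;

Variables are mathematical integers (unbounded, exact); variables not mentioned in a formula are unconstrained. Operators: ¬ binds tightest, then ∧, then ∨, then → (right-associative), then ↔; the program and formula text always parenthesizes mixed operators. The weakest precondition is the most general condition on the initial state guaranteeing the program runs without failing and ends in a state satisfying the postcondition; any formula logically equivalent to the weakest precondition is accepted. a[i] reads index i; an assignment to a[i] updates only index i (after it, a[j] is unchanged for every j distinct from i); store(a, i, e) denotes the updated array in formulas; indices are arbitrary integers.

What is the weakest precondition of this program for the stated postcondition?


Working backward. After the program, the postcondition n - 5 ≥ -3 must hold; in canonical form it is n ≥ 2.
Before v := n - 4: n ≥ 2
Before n := arr[n] + 4: arr[n] ≥ -2
Before v := n: arr[n] ≥ -2
Before vec[n] := 2*n: arr[n] ≥ -2
Answer: WP = arr[n] ≥ -2


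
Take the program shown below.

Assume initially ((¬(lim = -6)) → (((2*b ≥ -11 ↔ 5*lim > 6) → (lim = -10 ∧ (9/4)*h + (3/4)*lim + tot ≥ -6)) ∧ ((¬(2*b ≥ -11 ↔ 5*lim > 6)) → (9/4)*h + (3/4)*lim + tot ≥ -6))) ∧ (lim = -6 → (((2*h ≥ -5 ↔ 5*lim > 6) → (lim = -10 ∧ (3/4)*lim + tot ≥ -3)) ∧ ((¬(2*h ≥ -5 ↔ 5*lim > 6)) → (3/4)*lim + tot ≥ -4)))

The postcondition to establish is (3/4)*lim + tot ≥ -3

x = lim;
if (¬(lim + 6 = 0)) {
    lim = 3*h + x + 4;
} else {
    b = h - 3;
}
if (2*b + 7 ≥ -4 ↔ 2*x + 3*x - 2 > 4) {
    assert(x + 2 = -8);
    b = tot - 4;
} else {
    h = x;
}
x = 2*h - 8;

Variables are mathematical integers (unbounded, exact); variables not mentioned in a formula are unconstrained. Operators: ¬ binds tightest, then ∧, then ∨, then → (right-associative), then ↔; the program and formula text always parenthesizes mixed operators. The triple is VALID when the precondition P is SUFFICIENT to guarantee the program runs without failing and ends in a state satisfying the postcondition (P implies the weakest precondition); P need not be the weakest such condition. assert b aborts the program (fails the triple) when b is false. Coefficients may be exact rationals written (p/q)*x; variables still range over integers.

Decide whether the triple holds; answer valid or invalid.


Working backward. After the program, (3/4)*lim + tot ≥ -3 must hold.
Before x := 2*h - 8: (3/4)*lim + tot ≥ -3
Then branch requires x = -10 ∧ (3/4)*lim + tot ≥ -3; else branch requires (3/4)*lim + tot ≥ -3.
Before the if: ((2*b ≥ -11 ↔ 5*x > 6) → (x = -10 ∧ (3/4)*lim + tot ≥ -3)) ∧ ((¬(2*b ≥ -11 ↔ 5*x > 6)) → (3/4)*lim + tot ≥ -3)
Then branch requires ((2*b ≥ -11 ↔ 5*x > 6) → (x = -10 ∧ (9/4)*h + tot + (3/4)*x ≥ -6)) ∧ ((¬(2*b ≥ -11 ↔ 5*x > 6)) → (9/4)*h + tot + (3/4)*x ≥ -6); else branch requires ((2*h ≥ -5 ↔ 5*x > 6) → (x = -10 ∧ (3/4)*lim + tot ≥ -3)) ∧ ((¬(2*h ≥ -5 ↔ 5*x > 6)) → (3/4)*lim + tot ≥ -3).
Before the if: ((¬(lim = -6)) → (((2*b ≥ -11 ↔ 5*x > 6) → (x = -10 ∧ (9/4)*h + tot + (3/4)*x ≥ -6)) ∧ ((¬(2*b ≥ -11 ↔ 5*x > 6)) → (9/4)*h + tot + (3/4)*x ≥ -6))) ∧ (lim = -6 → (((2*h ≥ -5 ↔ 5*x > 6) → (x = -10 ∧ (3/4)*lim + tot ≥ -3)) ∧ ((¬(2*h ≥ -5 ↔ 5*x > 6)) → (3/4)*lim + tot ≥ -3)))
Before x := lim: ((¬(lim = -6)) → (((2*b ≥ -11 ↔ 5*lim > 6) → (lim = -10 ∧ (9/4)*h + (3/4)*lim + tot ≥ -6)) ∧ ((¬(2*b ≥ -11 ↔ 5*lim > 6)) → (9/4)*h + (3/4)*lim + tot ≥ -6))) ∧ (lim = -6 → (((2*h ≥ -5 ↔ 5*lim > 6) → (lim = -10 ∧ (3/4)*lim + tot ≥ -3)) ∧ ((¬(2*h ≥ -5 ↔ 5*lim > 6)) → (3/4)*lim + tot ≥ -3)))
The weakest precondition is ((¬(lim = -6)) → (((2*b ≥ -11 ↔ 5*lim > 6) → (lim = -10 ∧ (9/4)*h + (3/4)*lim + tot ≥ -6)) ∧ ((¬(2*b ≥ -11 ↔ 5*lim > 6)) → (9/4)*h + (3/4)*lim + tot ≥ -6))) ∧ (lim = -6 → (((2*h ≥ -5 ↔ 5*lim > 6) → (lim = -10 ∧ (3/4)*lim + tot ≥ -3)) ∧ ((¬(2*h ≥ -5 ↔ 5*lim > 6)) → (3/4)*lim + tot ≥ -3))).
Check whether ((¬(lim = -6)) → (((2*b ≥ -11 ↔ 5*lim > 6) → (lim = -10 ∧ (9/4)*h + (3/4)*lim + tot ≥ -6)) ∧ ((¬(2*b ≥ -11 ↔ 5*lim > 6)) → (9/4)*h + (3/4)*lim + tot ≥ -6))) ∧ (lim = -6 → (((2*h ≥ -5 ↔ 5*lim > 6) → (lim = -10 ∧ (3/4)*lim + tot ≥ -3)) ∧ ((¬(2*h ≥ -5 ↔ 5*lim > 6)) → (3/4)*lim + tot ≥ -4))) implies it.
Countermodel: at the initial state b = 0, h = -2, lim = -6, tot = 1, the precondition holds but the weakest precondition fails.
Answer: invalid


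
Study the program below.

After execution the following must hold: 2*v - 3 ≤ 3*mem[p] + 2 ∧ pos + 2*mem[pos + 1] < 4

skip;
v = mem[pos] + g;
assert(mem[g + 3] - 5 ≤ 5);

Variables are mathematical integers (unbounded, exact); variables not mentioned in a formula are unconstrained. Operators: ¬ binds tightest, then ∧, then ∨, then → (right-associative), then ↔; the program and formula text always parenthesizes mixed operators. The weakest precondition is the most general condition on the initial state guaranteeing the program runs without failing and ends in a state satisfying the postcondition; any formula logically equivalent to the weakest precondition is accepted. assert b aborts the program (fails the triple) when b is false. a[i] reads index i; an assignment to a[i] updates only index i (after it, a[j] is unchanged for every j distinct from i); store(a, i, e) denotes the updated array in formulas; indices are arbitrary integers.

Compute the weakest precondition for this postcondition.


Working backward. After the program, the postcondition 2*v - 3 ≤ 3*mem[p] + 2 ∧ pos + 2*mem[pos + 1] < 4 must hold; in canonical form it is 2*v ≤ 3*mem[p] + 5 ∧ 2*mem[pos + 1] + pos < 4.
Before assert mem[g + 3] - 5 ≤ 5: mem[g + 3] ≤ 10 ∧ 2*v ≤ 3*mem[p] + 5 ∧ 2*mem[pos + 1] + pos < 4
Before v := mem[pos] + g: mem[g + 3] ≤ 10 ∧ 2*mem[pos] + 2*g ≤ 3*mem[p] + 5 ∧ 2*mem[pos + 1] + pos < 4
Before skip: mem[g + 3] ≤ 10 ∧ 2*mem[pos] + 2*g ≤ 3*mem[p] + 5 ∧ 2*mem[pos + 1] + pos < 4
Answer: WP = mem[g + 3] ≤ 10 ∧ 2*mem[pos] + 2*g ≤ 3*mem[p] + 5 ∧ 2*mem[pos + 1] + pos < 4


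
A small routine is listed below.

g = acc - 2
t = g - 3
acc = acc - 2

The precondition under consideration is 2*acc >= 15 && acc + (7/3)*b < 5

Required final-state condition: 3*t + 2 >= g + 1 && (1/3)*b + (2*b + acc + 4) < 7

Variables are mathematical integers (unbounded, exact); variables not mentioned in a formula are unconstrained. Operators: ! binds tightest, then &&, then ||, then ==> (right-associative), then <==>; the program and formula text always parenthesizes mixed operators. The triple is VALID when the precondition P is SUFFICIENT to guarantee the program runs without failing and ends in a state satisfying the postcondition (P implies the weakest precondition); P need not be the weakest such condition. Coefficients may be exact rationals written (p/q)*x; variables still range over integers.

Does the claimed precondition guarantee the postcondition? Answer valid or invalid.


Working backward. After the program, the postcondition 3*t + 2 >= g + 1 && (1/3)*b + (2*b + acc + 4) < 7 must hold; in canonical form it is 3*t >= g - 1 && acc + (7/3)*b < 3.
Before acc := acc - 2: 3*t >= g - 1 && acc + (7/3)*b < 5
Before t := g - 3: 2*g >= 8 && acc + (7/3)*b < 5
Before g := acc - 2: 2*acc >= 12 && acc + (7/3)*b < 5
The weakest precondition is 2*acc >= 12 && acc + (7/3)*b < 5.
Check whether 2*acc >= 15 && acc + (7/3)*b < 5 implies it.
Every state satisfying the precondition satisfies the weakest precondition: the implication holds.
Answer: valid


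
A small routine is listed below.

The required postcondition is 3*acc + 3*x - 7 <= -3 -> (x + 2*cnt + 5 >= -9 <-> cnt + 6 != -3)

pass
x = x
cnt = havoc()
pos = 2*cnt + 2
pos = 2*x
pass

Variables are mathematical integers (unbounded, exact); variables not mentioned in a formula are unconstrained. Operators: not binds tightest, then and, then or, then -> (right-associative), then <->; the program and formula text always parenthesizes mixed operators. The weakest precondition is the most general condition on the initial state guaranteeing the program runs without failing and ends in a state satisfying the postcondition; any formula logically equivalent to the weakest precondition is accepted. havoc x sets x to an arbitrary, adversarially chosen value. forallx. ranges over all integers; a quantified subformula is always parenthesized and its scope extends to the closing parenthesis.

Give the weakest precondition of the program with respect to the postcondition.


Working backward. After the program, the postcondition 3*acc + 3*x - 7 <= -3 -> (x + 2*cnt + 5 >= -9 <-> cnt + 6 != -3) must hold; in canonical form it is 3*acc + 3*x <= 4 -> (2*cnt + x >= -14 <-> cnt != -9).
Before skip: 3*acc + 3*x <= 4 -> (2*cnt + x >= -14 <-> cnt != -9)
Before pos := 2*x: 3*acc + 3*x <= 4 -> (2*cnt + x >= -14 <-> cnt != -9)
Before pos := 2*cnt + 2: 3*acc + 3*x <= 4 -> (2*cnt + x >= -14 <-> cnt != -9)
Before havoc cnt: forall cnt_1. (3*acc + 3*x <= 4 -> (2*cnt_1 + x >= -14 <-> cnt_1 != -9))
Before x := x: forall cnt_1. (3*acc + 3*x <= 4 -> (2*cnt_1 + x >= -14 <-> cnt_1 != -9))
Before skip: forall cnt_1. (3*acc + 3*x <= 4 -> (2*cnt_1 + x >= -14 <-> cnt_1 != -9))
Answer: WP = forall cnt_1. (3*acc + 3*x <= 4 -> (2*cnt_1 + x >= -14 <-> cnt_1 != -9))


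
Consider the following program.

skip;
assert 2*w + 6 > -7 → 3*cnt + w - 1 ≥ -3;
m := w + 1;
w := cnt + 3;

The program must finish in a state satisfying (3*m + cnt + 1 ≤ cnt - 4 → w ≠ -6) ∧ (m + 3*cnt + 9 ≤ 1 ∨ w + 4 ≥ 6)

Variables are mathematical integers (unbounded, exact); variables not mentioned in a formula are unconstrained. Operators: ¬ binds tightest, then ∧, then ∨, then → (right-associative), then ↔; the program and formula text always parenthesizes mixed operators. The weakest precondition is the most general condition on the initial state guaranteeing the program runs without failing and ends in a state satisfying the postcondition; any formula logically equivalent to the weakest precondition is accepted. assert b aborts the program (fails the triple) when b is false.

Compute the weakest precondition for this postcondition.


Working backward. After the program, the postcondition (3*m + cnt + 1 ≤ cnt - 4 → w ≠ -6) ∧ (m + 3*cnt + 9 ≤ 1 ∨ w + 4 ≥ 6) must hold; in canonical form it is (3*m ≤ -5 → w ≠ -6) ∧ (3*cnt + m ≤ -8 ∨ w ≥ 2).
Before w := cnt + 3: (3*m ≤ -5 → cnt ≠ -9) ∧ (3*cnt + m ≤ -8 ∨ cnt ≥ -1)
Before m := w + 1: (3*w ≤ -8 → cnt ≠ -9) ∧ (3*cnt + w ≤ -9 ∨ cnt ≥ -1)
Before assert 2*w + 6 > -7 → 3*cnt + w - 1 ≥ -3: (2*w > -13 → 3*cnt + w ≥ -2) ∧ (3*w ≤ -8 → cnt ≠ -9) ∧ (3*cnt + w ≤ -9 ∨ cnt ≥ -1)
Before skip: (2*w > -13 → 3*cnt + w ≥ -2) ∧ (3*w ≤ -8 → cnt ≠ -9) ∧ (3*cnt + w ≤ -9 ∨ cnt ≥ -1)
Answer: WP = (2*w > -13 → 3*cnt + w ≥ -2) ∧ (3*w ≤ -8 → cnt ≠ -9) ∧ (3*cnt + w ≤ -9 ∨ cnt ≥ -1)


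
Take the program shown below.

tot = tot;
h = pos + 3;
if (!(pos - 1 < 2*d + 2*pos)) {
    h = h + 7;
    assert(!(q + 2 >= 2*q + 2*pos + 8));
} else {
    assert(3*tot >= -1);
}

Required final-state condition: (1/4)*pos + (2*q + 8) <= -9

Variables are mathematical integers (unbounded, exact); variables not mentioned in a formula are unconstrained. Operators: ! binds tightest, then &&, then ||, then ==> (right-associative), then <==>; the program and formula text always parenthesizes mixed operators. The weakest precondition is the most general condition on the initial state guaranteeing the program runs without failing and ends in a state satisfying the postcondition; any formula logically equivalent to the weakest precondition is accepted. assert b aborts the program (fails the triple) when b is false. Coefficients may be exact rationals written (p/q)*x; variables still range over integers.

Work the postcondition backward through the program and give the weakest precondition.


Working backward. After the program, the postcondition (1/4)*pos + (2*q + 8) <= -9 must hold; in canonical form it is (1/4)*pos + 2*q <= -17.
Then branch requires (!(2*pos + q <= -6)) && (1/4)*pos + 2*q <= -17; else branch requires 3*tot >= -1 && (1/4)*pos + 2*q <= -17.
Before the if: ((!(2*d + pos > -1)) ==> ((!(2*pos + q <= -6)) && (1/4)*pos + 2*q <= -17)) && (2*d + pos > -1 ==> (3*tot >= -1 && (1/4)*pos + 2*q <= -17))
Before h := pos + 3: ((!(2*d + pos > -1)) ==> ((!(2*pos + q <= -6)) && (1/4)*pos + 2*q <= -17)) && (2*d + pos > -1 ==> (3*tot >= -1 && (1/4)*pos + 2*q <= -17))
Before tot := tot: ((!(2*d + pos > -1)) ==> ((!(2*pos + q <= -6)) && (1/4)*pos + 2*q <= -17)) && (2*d + pos > -1 ==> (3*tot >= -1 && (1/4)*pos + 2*q <= -17))
Answer: WP = ((!(2*d + pos > -1)) ==> ((!(2*pos + q <= -6)) && (1/4)*pos + 2*q <= -17)) && (2*d + pos > -1 ==> (3*tot >= -1 && (1/4)*pos + 2*q <= -17))


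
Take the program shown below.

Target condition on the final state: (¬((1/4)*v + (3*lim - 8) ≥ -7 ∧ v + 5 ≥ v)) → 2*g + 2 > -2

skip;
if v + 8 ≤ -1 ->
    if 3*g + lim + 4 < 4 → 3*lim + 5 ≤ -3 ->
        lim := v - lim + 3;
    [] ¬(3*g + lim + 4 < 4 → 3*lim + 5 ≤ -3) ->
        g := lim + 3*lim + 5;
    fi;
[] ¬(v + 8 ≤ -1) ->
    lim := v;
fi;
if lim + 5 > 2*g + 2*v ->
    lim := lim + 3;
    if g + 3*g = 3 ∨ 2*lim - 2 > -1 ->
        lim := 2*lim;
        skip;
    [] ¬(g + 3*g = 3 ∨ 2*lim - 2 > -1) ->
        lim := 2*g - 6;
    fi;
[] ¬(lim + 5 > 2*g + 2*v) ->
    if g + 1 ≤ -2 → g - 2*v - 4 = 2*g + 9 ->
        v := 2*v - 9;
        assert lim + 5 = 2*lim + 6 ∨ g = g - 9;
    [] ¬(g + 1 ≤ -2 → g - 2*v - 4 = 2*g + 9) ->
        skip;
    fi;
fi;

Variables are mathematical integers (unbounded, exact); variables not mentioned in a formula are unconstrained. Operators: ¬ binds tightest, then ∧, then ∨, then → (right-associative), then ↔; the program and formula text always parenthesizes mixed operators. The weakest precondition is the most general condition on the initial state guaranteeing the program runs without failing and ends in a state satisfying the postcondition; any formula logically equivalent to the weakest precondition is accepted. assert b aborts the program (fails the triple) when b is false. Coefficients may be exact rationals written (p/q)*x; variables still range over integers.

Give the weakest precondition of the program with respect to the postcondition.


Working backward. After the program, the postcondition (¬((1/4)*v + (3*lim - 8) ≥ -7 ∧ v + 5 ≥ v)) → 2*g + 2 > -2 must hold; in canonical form it is (¬(3*lim + (1/4)*v ≥ 1)) → 2*g > -4.
Then branch requires ((4*g = 3 ∨ 2*lim > -5) → ((¬(6*lim + (1/4)*v ≥ -17)) → 2*g > -4)) ∧ ((¬(4*g = 3 ∨ 2*lim > -5)) → ((¬(6*g + (1/4)*v ≥ 19)) → 2*g > -4)); else branch requires ((g ≤ -3 → g + 2*v = -13) → (lim = -1 ∧ ((¬(3*lim + (1/2)*v ≥ 13/4)) → 2*g > -4))) ∧ ((¬(g ≤ -3 → g + 2*v = -13)) → ((¬(3*lim + (1/4)*v ≥ 1)) → 2*g > -4)).
Before the if: (lim > 2*g + 2*v - 5 → (((4*g = 3 ∨ 2*lim > -5) → ((¬(6*lim + (1/4)*v ≥ -17)) → 2*g > -4)) ∧ ((¬(4*g = 3 ∨ 2*lim > -5)) → ((¬(6*g + (1/4)*v ≥ 19)) → 2*g > -4)))) ∧ ((¬(lim > 2*g + 2*v - 5)) → (((g ≤ -3 → g + 2*v = -13) → (lim = -1 ∧ ((¬(3*lim + (1/2)*v ≥ 13/4)) → 2*g > -4))) ∧ ((¬(g ≤ -3 → g + 2*v = -13)) → ((¬(3*lim + (1/4)*v ≥ 1)) → 2*g > -4))))
Then branch requires ((3*g + lim < 0 → 3*lim ≤ -8) → ((2*g + lim + v < 8 → (((4*g = 3 ∨ 2*v > 2*lim - 11) → ((¬((25/4)*v ≥ 6*lim - 35)) → 2*g > -4)) ∧ ((¬(4*g = 3 ∨ 2*v > 2*lim - 11)) → ((¬(6*g + (1/4)*v ≥ 19)) → 2*g > -4)))) ∧ ((¬(2*g + lim + v < 8)) → (((g ≤ -3 → g + 2*v = -13) → (v = lim - 4 ∧ ((¬((7/2)*v ≥ 3*lim - 23/4)) → 2*g > -4))) ∧ ((¬(g ≤ -3 → g + 2*v = -13)) → ((¬((13/4)*v ≥ 3*lim - 8)) → 2*g > -4)))))) ∧ ((¬(3*g + lim < 0 → 3*lim ≤ -8)) → ((7*lim + 2*v < -5 → (((16*lim = -17 ∨ 2*lim > -5) → ((¬(6*lim + (1/4)*v ≥ -17)) → 8*lim > -14)) ∧ ((¬(16*lim = -17 ∨ 2*lim > -5)) → ((¬(24*lim + (1/4)*v ≥ -11)) → 8*lim > -14)))) ∧ ((¬(7*lim + 2*v < -5)) → (((4*lim ≤ -8 → 4*lim + 2*v = -18) → (lim = -1 ∧ ((¬(3*lim + (1/2)*v ≥ 13/4)) → 8*lim > -14))) ∧ ((¬(4*lim ≤ -8 → 4*lim + 2*v = -18)) → ((¬(3*lim + (1/4)*v ≥ 1)) → 8*lim > -14)))))); else branch requires (2*g + v < 5 → (((4*g = 3 ∨ 2*v > -5) → ((¬((25/4)*v ≥ -17)) → 2*g > -4)) ∧ ((¬(4*g = 3 ∨ 2*v > -5)) → ((¬(6*g + (1/4)*v ≥ 19)) → 2*g > -4)))) ∧ ((¬(2*g + v < 5)) → (((g ≤ -3 → g + 2*v = -13) → (v = -1 ∧ ((¬((7/2)*v ≥ 13/4)) → 2*g > -4))) ∧ ((¬(g ≤ -3 → g + 2*v = -13)) → ((¬((13/4)*v ≥ 1)) → 2*g > -4)))).
Before the if: (v ≤ -9 → (((3*g + lim < 0 → 3*lim ≤ -8) → ((2*g + lim + v < 8 → (((4*g = 3 ∨ 2*v > 2*lim - 11) → ((¬((25/4)*v ≥ 6*lim - 35)) → 2*g > -4)) ∧ ((¬(4*g = 3 ∨ 2*v > 2*lim - 11)) → ((¬(6*g + (1/4)*v ≥ 19)) → 2*g > -4)))) ∧ ((¬(2*g + lim + v < 8)) → (((g ≤ -3 → g + 2*v = -13) → (v = lim - 4 ∧ ((¬((7/2)*v ≥ 3*lim - 23/4)) → 2*g > -4))) ∧ ((¬(g ≤ -3 → g + 2*v = -13)) → ((¬((13/4)*v ≥ 3*lim - 8)) → 2*g > -4)))))) ∧ ((¬(3*g + lim < 0 → 3*lim ≤ -8)) → ((7*lim + 2*v < -5 → (((16*lim = -17 ∨ 2*lim > -5) → ((¬(6*lim + (1/4)*v ≥ -17)) → 8*lim > -14)) ∧ ((¬(16*lim = -17 ∨ 2*lim > -5)) → ((¬(24*lim + (1/4)*v ≥ -11)) → 8*lim > -14)))) ∧ ((¬(7*lim + 2*v < -5)) → (((4*lim ≤ -8 → 4*lim + 2*v = -18) → (lim = -1 ∧ ((¬(3*lim + (1/2)*v ≥ 13/4)) → 8*lim > -14))) ∧ ((¬(4*lim ≤ -8 → 4*lim + 2*v = -18)) → ((¬(3*lim + (1/4)*v ≥ 1)) → 8*lim > -14)))))))) ∧ ((¬(v ≤ -9)) → ((2*g + v < 5 → (((4*g = 3 ∨ 2*v > -5) → ((¬((25/4)*v ≥ -17)) → 2*g > -4)) ∧ ((¬(4*g = 3 ∨ 2*v > -5)) → ((¬(6*g + (1/4)*v ≥ 19)) → 2*g > -4)))) ∧ ((¬(2*g + v < 5)) → (((g ≤ -3 → g + 2*v = -13) → (v = -1 ∧ ((¬((7/2)*v ≥ 13/4)) → 2*g > -4))) ∧ ((¬(g ≤ -3 → g + 2*v = -13)) → ((¬((13/4)*v ≥ 1)) → 2*g > -4))))))
Before skip: (v ≤ -9 → (((3*g + lim < 0 → 3*lim ≤ -8) → ((2*g + lim + v < 8 → (((4*g = 3 ∨ 2*v > 2*lim - 11) → ((¬((25/4)*v ≥ 6*lim - 35)) → 2*g > -4)) ∧ ((¬(4*g = 3 ∨ 2*v > 2*lim - 11)) → ((¬(6*g + (1/4)*v ≥ 19)) → 2*g > -4)))) ∧ ((¬(2*g + lim + v < 8)) → (((g ≤ -3 → g + 2*v = -13) → (v = lim - 4 ∧ ((¬((7/2)*v ≥ 3*lim - 23/4)) → 2*g > -4))) ∧ ((¬(g ≤ -3 → g + 2*v = -13)) → ((¬((13/4)*v ≥ 3*lim - 8)) → 2*g > -4)))))) ∧ ((¬(3*g + lim < 0 → 3*lim ≤ -8)) → ((7*lim + 2*v < -5 → (((16*lim = -17 ∨ 2*lim > -5) → ((¬(6*lim + (1/4)*v ≥ -17)) → 8*lim > -14)) ∧ ((¬(16*lim = -17 ∨ 2*lim > -5)) → ((¬(24*lim + (1/4)*v ≥ -11)) → 8*lim > -14)))) ∧ ((¬(7*lim + 2*v < -5)) → (((4*lim ≤ -8 → 4*lim + 2*v = -18) → (lim = -1 ∧ ((¬(3*lim + (1/2)*v ≥ 13/4)) → 8*lim > -14))) ∧ ((¬(4*lim ≤ -8 → 4*lim + 2*v = -18)) → ((¬(3*lim + (1/4)*v ≥ 1)) → 8*lim > -14)))))))) ∧ ((¬(v ≤ -9)) → ((2*g + v < 5 → (((4*g = 3 ∨ 2*v > -5) → ((¬((25/4)*v ≥ -17)) → 2*g > -4)) ∧ ((¬(4*g = 3 ∨ 2*v > -5)) → ((¬(6*g + (1/4)*v ≥ 19)) → 2*g > -4)))) ∧ ((¬(2*g + v < 5)) → (((g ≤ -3 → g + 2*v = -13) → (v = -1 ∧ ((¬((7/2)*v ≥ 13/4)) → 2*g > -4))) ∧ ((¬(g ≤ -3 → g + 2*v = -13)) → ((¬((13/4)*v ≥ 1)) → 2*g > -4))))))
Answer: WP = (v ≤ -9 → (((3*g + lim < 0 → 3*lim ≤ -8) → ((2*g + lim + v < 8 → (((4*g = 3 ∨ 2*v > 2*lim - 11) → ((¬((25/4)*v ≥ 6*lim - 35)) → 2*g > -4)) ∧ ((¬(4*g = 3 ∨ 2*v > 2*lim - 11)) → ((¬(6*g + (1/4)*v ≥ 19)) → 2*g > -4)))) ∧ ((¬(2*g + lim + v < 8)) → (((g ≤ -3 → g + 2*v = -13) → (v = lim - 4 ∧ ((¬((7/2)*v ≥ 3*lim - 23/4)) → 2*g > -4))) ∧ ((¬(g ≤ -3 → g + 2*v = -13)) → ((¬((13/4)*v ≥ 3*lim - 8)) → 2*g > -4)))))) ∧ ((¬(3*g + lim < 0 → 3*lim ≤ -8)) → ((7*lim + 2*v < -5 → (((16*lim = -17 ∨ 2*lim > -5) → ((¬(6*lim + (1/4)*v ≥ -17)) → 8*lim > -14)) ∧ ((¬(16*lim = -17 ∨ 2*lim > -5)) → ((¬(24*lim + (1/4)*v ≥ -11)) → 8*lim > -14)))) ∧ ((¬(7*lim + 2*v < -5)) → (((4*lim ≤ -8 → 4*lim + 2*v = -18) → (lim = -1 ∧ ((¬(3*lim + (1/2)*v ≥ 13/4)) → 8*lim > -14))) ∧ ((¬(4*lim ≤ -8 → 4*lim + 2*v = -18)) → ((¬(3*lim + (1/4)*v ≥ 1)) → 8*lim > -14)))))))) ∧ ((¬(v ≤ -9)) → ((2*g + v < 5 → (((4*g = 3 ∨ 2*v > -5) → ((¬((25/4)*v ≥ -17)) → 2*g > -4)) ∧ ((¬(4*g = 3 ∨ 2*v > -5)) → ((¬(6*g + (1/4)*v ≥ 19)) → 2*g > -4)))) ∧ ((¬(2*g + v < 5)) → (((g ≤ -3 → g + 2*v = -13) → (v = -1 ∧ ((¬((7/2)*v ≥ 13/4)) → 2*g > -4))) ∧ ((¬(g ≤ -3 → g + 2*v = -13)) → ((¬((13/4)*v ≥ 1)) → 2*g > -4))))))
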